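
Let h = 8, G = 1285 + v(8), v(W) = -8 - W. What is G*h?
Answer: 10152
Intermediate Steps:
G = 1269 (G = 1285 + (-8 - 1*8) = 1285 + (-8 - 8) = 1285 - 16 = 1269)
G*h = 1269*8 = 10152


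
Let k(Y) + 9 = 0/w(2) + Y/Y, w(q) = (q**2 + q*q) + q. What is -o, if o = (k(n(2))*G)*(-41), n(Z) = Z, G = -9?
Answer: 2952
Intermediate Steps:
w(q) = q + 2*q**2 (w(q) = (q**2 + q**2) + q = 2*q**2 + q = q + 2*q**2)
k(Y) = -8 (k(Y) = -9 + (0/((2*(1 + 2*2))) + Y/Y) = -9 + (0/((2*(1 + 4))) + 1) = -9 + (0/((2*5)) + 1) = -9 + (0/10 + 1) = -9 + (0*(1/10) + 1) = -9 + (0 + 1) = -9 + 1 = -8)
o = -2952 (o = -8*(-9)*(-41) = 72*(-41) = -2952)
-o = -1*(-2952) = 2952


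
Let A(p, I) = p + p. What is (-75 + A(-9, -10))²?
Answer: 8649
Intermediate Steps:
A(p, I) = 2*p
(-75 + A(-9, -10))² = (-75 + 2*(-9))² = (-75 - 18)² = (-93)² = 8649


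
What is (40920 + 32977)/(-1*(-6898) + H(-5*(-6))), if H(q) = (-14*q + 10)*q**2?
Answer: -73897/362102 ≈ -0.20408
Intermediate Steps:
H(q) = q**2*(10 - 14*q) (H(q) = (10 - 14*q)*q**2 = q**2*(10 - 14*q))
(40920 + 32977)/(-1*(-6898) + H(-5*(-6))) = (40920 + 32977)/(-1*(-6898) + (-5*(-6))**2*(10 - (-70)*(-6))) = 73897/(6898 + 30**2*(10 - 14*30)) = 73897/(6898 + 900*(10 - 420)) = 73897/(6898 + 900*(-410)) = 73897/(6898 - 369000) = 73897/(-362102) = 73897*(-1/362102) = -73897/362102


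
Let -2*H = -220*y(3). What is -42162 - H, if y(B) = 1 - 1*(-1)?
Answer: -42382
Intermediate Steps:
y(B) = 2 (y(B) = 1 + 1 = 2)
H = 220 (H = -(-110)*2 = -½*(-440) = 220)
-42162 - H = -42162 - 1*220 = -42162 - 220 = -42382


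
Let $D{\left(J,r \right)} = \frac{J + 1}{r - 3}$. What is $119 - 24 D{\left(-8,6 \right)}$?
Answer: $175$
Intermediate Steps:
$D{\left(J,r \right)} = \frac{1 + J}{-3 + r}$
$119 - 24 D{\left(-8,6 \right)} = 119 - 24 \frac{1 - 8}{-3 + 6} = 119 - 24 \cdot \frac{1}{3} \left(-7\right) = 119 - -56 = 119 + 56 = 175$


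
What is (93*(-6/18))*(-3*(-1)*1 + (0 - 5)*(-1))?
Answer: -248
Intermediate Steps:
(93*(-6/18))*(-3*(-1)*1 + (0 - 5)*(-1)) = (93*(-6*1/18))*(3*1 - 5*(-1)) = (93*(-⅓))*(3 + 5) = -31*8 = -248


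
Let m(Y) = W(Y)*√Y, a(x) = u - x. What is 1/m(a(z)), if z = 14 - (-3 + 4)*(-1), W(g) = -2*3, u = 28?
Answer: -√13/78 ≈ -0.046225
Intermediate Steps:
W(g) = -6
z = 15 (z = 14 - (-1) = 14 - 1*(-1) = 14 + 1 = 15)
a(x) = 28 - x
m(Y) = -6*√Y
1/m(a(z)) = 1/(-6*√(28 - 1*15)) = 1/(-6*√(28 - 15)) = 1/(-6*√13) = -√13/78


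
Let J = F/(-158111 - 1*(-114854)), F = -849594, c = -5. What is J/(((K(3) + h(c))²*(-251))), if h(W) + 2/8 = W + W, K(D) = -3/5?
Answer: -113279200/170423049041 ≈ -0.00066469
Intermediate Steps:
K(D) = -⅗ (K(D) = -3*⅕ = -⅗)
h(W) = -¼ + 2*W (h(W) = -¼ + (W + W) = -¼ + 2*W)
J = 283198/14419 (J = -849594/(-158111 - 1*(-114854)) = -849594/(-158111 + 114854) = -849594/(-43257) = -849594*(-1/43257) = 283198/14419 ≈ 19.641)
J/(((K(3) + h(c))²*(-251))) = 283198/(14419*(((-⅗ + (-¼ + 2*(-5)))²*(-251)))) = 283198/(14419*(((-⅗ + (-¼ - 10))²*(-251)))) = 283198/(14419*(((-⅗ - 41/4)²*(-251)))) = 283198/(14419*(((-217/20)²*(-251)))) = 283198/(14419*(((47089/400)*(-251)))) = 283198/(14419*(-11819339/400)) = (283198/14419)*(-400/11819339) = -113279200/170423049041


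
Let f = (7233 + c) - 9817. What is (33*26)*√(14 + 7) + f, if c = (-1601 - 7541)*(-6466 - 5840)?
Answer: 112498868 + 858*√21 ≈ 1.1250e+8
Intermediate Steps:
c = 112501452 (c = -9142*(-12306) = 112501452)
f = 112498868 (f = (7233 + 112501452) - 9817 = 112508685 - 9817 = 112498868)
(33*26)*√(14 + 7) + f = (33*26)*√(14 + 7) + 112498868 = 858*√21 + 112498868 = 112498868 + 858*√21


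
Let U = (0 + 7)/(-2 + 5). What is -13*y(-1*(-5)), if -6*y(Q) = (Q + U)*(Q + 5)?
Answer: 1430/9 ≈ 158.89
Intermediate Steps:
U = 7/3 ≈ 2.3333
y(Q) = -(5 + Q)*(7/3 + Q)/6 (y(Q) = -(Q + 7/3)*(Q + 5)/6 = -(7/3 + Q)*(5 + Q)/6 = -(5 + Q)*(7/3 + Q)/6)
-13*y(-1*(-5)) = -13*(-35/18 - (-11)*(-5)/9 - (-1*(-5))²/6) = -13*(-35/18 - 11/9*5 - ⅙*5²) = -13*(-35/18 - 55/9 - ⅙*25) = -13*(-35/18 - 55/9 - 25/6) = -13*(-110/9) = 1430/9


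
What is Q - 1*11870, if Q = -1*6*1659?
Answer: -21824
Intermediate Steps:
Q = -9954 (Q = -6*1659 = -9954)
Q - 1*11870 = -9954 - 1*11870 = -9954 - 11870 = -21824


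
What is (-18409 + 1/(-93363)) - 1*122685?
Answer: -13172959123/93363 ≈ -1.4109e+5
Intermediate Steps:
(-18409 + 1/(-93363)) - 1*122685 = (-18409 - 1/93363) - 122685 = -1718719468/93363 - 122685 = -13172959123/93363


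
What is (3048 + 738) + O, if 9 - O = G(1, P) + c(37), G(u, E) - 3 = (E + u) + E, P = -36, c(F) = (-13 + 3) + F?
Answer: 3836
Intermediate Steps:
c(F) = -10 + F
G(u, E) = 3 + u + 2*E (G(u, E) = 3 + ((E + u) + E) = 3 + (u + 2*E) = 3 + u + 2*E)
O = 50 (O = 9 - ((3 + 1 + 2*(-36)) + (-10 + 37)) = 9 - ((3 + 1 - 72) + 27) = 9 - (-68 + 27) = 9 - 1*(-41) = 9 + 41 = 50)
(3048 + 738) + O = (3048 + 738) + 50 = 3786 + 50 = 3836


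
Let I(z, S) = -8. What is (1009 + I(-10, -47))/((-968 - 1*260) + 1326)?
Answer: 143/14 ≈ 10.214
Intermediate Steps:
(1009 + I(-10, -47))/((-968 - 1*260) + 1326) = (1009 - 8)/((-968 - 1*260) + 1326) = 1001/((-968 - 260) + 1326) = 1001/(-1228 + 1326) = 1001/98 = 1001*(1/98) = 143/14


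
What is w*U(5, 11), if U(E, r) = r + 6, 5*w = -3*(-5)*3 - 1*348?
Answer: -5151/5 ≈ -1030.2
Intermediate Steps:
w = -303/5 (w = (-3*(-5)*3 - 1*348)/5 = (15*3 - 348)/5 = (45 - 348)/5 = (⅕)*(-303) = -303/5 ≈ -60.600)
U(E, r) = 6 + r
w*U(5, 11) = -303*(6 + 11)/5 = -303/5*17 = -5151/5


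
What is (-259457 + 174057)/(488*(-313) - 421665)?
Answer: 85400/574409 ≈ 0.14867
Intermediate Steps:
(-259457 + 174057)/(488*(-313) - 421665) = -85400/(-152744 - 421665) = -85400/(-574409) = -85400*(-1/574409) = 85400/574409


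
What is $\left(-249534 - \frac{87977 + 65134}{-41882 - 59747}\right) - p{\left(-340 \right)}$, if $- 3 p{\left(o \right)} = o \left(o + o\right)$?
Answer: $- \frac{52582588525}{304887} \approx -1.7247 \cdot 10^{5}$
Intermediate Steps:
$p{\left(o \right)} = - \frac{2 o^{2}}{3}$ ($p{\left(o \right)} = - \frac{o \left(o + o\right)}{3} = - \frac{o 2 o}{3} = - \frac{2 o^{2}}{3}$)
$\left(-249534 - \frac{87977 + 65134}{-41882 - 59747}\right) - p{\left(-340 \right)} = \left(-249534 - \frac{87977 + 65134}{-41882 - 59747}\right) - - \frac{2 \left(-340\right)^{2}}{3} = \left(-249534 - \frac{153111}{-101629}\right) - \left(- \frac{2}{3}\right) 115600 = \left(-249534 - 153111 \left(- \frac{1}{101629}\right)\right) - - \frac{231200}{3} = \left(-249534 - - \frac{153111}{101629}\right) + \frac{231200}{3} = \left(-249534 + \frac{153111}{101629}\right) + \frac{231200}{3} = - \frac{25359737775}{101629} + \frac{231200}{3} = - \frac{52582588525}{304887}$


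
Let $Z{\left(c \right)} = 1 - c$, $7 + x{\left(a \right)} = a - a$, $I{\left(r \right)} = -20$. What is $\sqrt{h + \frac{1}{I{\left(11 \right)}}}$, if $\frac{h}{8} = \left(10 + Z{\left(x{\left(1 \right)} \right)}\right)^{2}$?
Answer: $\frac{\sqrt{259195}}{10} \approx 50.911$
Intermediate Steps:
$x{\left(a \right)} = -7$ ($x{\left(a \right)} = -7 + \left(a - a\right) = -7 + 0 = -7$)
$h = 2592$ ($h = 8 \left(10 + \left(1 - -7\right)\right)^{2} = 8 \left(10 + \left(1 + 7\right)\right)^{2} = 8 \left(10 + 8\right)^{2} = 8 \cdot 18^{2} = 8 \cdot 324 = 2592$)
$\sqrt{h + \frac{1}{I{\left(11 \right)}}} = \sqrt{2592 + \frac{1}{-20}} = \sqrt{2592 - \frac{1}{20}} = \sqrt{\frac{51839}{20}} = \frac{\sqrt{259195}}{10}$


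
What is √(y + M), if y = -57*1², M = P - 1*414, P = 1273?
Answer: √802 ≈ 28.320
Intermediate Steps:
M = 859 (M = 1273 - 1*414 = 1273 - 414 = 859)
y = -57 (y = -57*1 = -57)
√(y + M) = √(-57 + 859) = √802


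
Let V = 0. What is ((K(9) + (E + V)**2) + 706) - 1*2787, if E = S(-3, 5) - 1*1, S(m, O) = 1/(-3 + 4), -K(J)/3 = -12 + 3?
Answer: -2054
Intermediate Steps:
K(J) = 27 (K(J) = -3*(-12 + 3) = -3*(-9) = 27)
S(m, O) = 1 (S(m, O) = 1/1 = 1)
E = 0 (E = 1 - 1*1 = 1 - 1 = 0)
((K(9) + (E + V)**2) + 706) - 1*2787 = ((27 + (0 + 0)**2) + 706) - 1*2787 = ((27 + 0**2) + 706) - 2787 = ((27 + 0) + 706) - 2787 = (27 + 706) - 2787 = 733 - 2787 = -2054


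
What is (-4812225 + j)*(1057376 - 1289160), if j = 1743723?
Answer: 711229667568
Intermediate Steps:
(-4812225 + j)*(1057376 - 1289160) = (-4812225 + 1743723)*(1057376 - 1289160) = -3068502*(-231784) = 711229667568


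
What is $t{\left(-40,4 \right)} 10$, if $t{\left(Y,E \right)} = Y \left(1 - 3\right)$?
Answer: $800$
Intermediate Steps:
$t{\left(Y,E \right)} = - 2 Y$ ($t{\left(Y,E \right)} = Y \left(-2\right) = - 2 Y$)
$t{\left(-40,4 \right)} 10 = \left(-2\right) \left(-40\right) 10 = 80 \cdot 10 = 800$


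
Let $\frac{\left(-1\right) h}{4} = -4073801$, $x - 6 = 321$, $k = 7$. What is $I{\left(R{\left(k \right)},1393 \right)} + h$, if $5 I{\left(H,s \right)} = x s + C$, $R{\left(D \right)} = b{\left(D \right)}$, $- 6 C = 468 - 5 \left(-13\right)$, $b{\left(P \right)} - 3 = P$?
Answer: $\frac{491588653}{30} \approx 1.6386 \cdot 10^{7}$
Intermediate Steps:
$x = 327$ ($x = 6 + 321 = 327$)
$b{\left(P \right)} = 3 + P$
$C = - \frac{533}{6}$ ($C = - \frac{468 - 5 \left(-13\right)}{6} = - \frac{468 - -65}{6} = - \frac{468 + 65}{6} = \left(- \frac{1}{6}\right) 533 = - \frac{533}{6} \approx -88.833$)
$R{\left(D \right)} = 3 + D$
$I{\left(H,s \right)} = - \frac{533}{30} + \frac{327 s}{5}$ ($I{\left(H,s \right)} = \frac{327 s - \frac{533}{6}}{5} = \frac{- \frac{533}{6} + 327 s}{5} = - \frac{533}{30} + \frac{327 s}{5}$)
$h = 16295204$ ($h = \left(-4\right) \left(-4073801\right) = 16295204$)
$I{\left(R{\left(k \right)},1393 \right)} + h = \left(- \frac{533}{30} + \frac{327}{5} \cdot 1393\right) + 16295204 = \left(- \frac{533}{30} + \frac{455511}{5}\right) + 16295204 = \frac{2732533}{30} + 16295204 = \frac{491588653}{30}$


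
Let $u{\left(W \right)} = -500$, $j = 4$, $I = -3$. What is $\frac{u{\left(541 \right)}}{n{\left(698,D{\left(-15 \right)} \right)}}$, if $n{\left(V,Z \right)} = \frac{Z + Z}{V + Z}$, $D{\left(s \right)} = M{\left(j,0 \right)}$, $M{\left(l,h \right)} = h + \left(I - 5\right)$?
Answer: $\frac{43125}{2} \approx 21563.0$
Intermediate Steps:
$M{\left(l,h \right)} = -8 + h$ ($M{\left(l,h \right)} = h - 8 = -8 + h$)
$D{\left(s \right)} = -8$ ($D{\left(s \right)} = -8 + 0 = -8$)
$n{\left(V,Z \right)} = \frac{2 Z}{V + Z}$
$\frac{u{\left(541 \right)}}{n{\left(698,D{\left(-15 \right)} \right)}} = - \frac{500}{2 \left(-8\right) \frac{1}{698 - 8}} = - \frac{500}{2 \left(-8\right) \frac{1}{690}} = - \frac{500}{- \frac{8}{345}} = \left(-500\right) \left(- \frac{345}{8}\right) = \frac{43125}{2}$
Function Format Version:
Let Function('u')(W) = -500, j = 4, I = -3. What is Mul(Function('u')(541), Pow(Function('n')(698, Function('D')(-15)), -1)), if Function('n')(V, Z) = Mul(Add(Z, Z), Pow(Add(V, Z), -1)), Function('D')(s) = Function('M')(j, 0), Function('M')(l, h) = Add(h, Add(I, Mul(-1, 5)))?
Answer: Rational(43125, 2) ≈ 21563.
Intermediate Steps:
Function('M')(l, h) = Add(-8, h) (Function('M')(l, h) = Add(h, Add(-3, Mul(-1, 5))) = Add(h, Add(-3, -5)) = Add(h, -8) = Add(-8, h))
Function('D')(s) = -8 (Function('D')(s) = Add(-8, 0) = -8)
Function('n')(V, Z) = Mul(2, Z, Pow(Add(V, Z), -1)) (Function('n')(V, Z) = Mul(Mul(2, Z), Pow(Add(V, Z), -1)) = Mul(2, Z, Pow(Add(V, Z), -1)))
Mul(Function('u')(541), Pow(Function('n')(698, Function('D')(-15)), -1)) = Mul(-500, Pow(Mul(2, -8, Pow(Add(698, -8), -1)), -1)) = Mul(-500, Pow(Mul(2, -8, Pow(690, -1)), -1)) = Mul(-500, Pow(Mul(2, -8, Rational(1, 690)), -1)) = Mul(-500, Pow(Rational(-8, 345), -1)) = Mul(-500, Rational(-345, 8)) = Rational(43125, 2)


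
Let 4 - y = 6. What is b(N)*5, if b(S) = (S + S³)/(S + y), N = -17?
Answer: 24650/19 ≈ 1297.4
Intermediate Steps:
y = -2 (y = 4 - 1*6 = 4 - 6 = -2)
b(S) = (S + S³)/(-2 + S) (b(S) = (S + S³)/(S - 2) = (S + S³)/(-2 + S))
b(N)*5 = ((-17 + (-17)³)/(-2 - 17))*5 = ((-17 - 4913)/(-19))*5 = -1/19*(-4930)*5 = (4930/19)*5 = 24650/19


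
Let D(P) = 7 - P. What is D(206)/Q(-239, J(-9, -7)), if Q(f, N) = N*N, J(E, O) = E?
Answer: -199/81 ≈ -2.4568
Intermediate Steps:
Q(f, N) = N²
D(206)/Q(-239, J(-9, -7)) = (7 - 1*206)/((-9)²) = (7 - 206)/81 = -199*1/81 = -199/81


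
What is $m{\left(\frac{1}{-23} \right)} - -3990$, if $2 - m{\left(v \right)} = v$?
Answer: $\frac{91817}{23} \approx 3992.0$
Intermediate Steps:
$m{\left(v \right)} = 2 - v$
$m{\left(\frac{1}{-23} \right)} - -3990 = \left(2 - \frac{1}{-23}\right) - -3990 = \left(2 - - \frac{1}{23}\right) + 3990 = \left(2 + \frac{1}{23}\right) + 3990 = \frac{47}{23} + 3990 = \frac{91817}{23}$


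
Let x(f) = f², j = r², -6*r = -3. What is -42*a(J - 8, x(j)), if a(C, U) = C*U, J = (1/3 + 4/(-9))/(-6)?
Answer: 3017/144 ≈ 20.951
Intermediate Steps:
r = ½ (r = -⅙*(-3) = ½ ≈ 0.50000)
j = ¼ (j = (½)² = ¼ ≈ 0.25000)
J = 1/54 (J = (1*(⅓) + 4*(-⅑))*(-⅙) = (⅓ - 4/9)*(-⅙) = -⅑*(-⅙) = 1/54 ≈ 0.018519)
-42*a(J - 8, x(j)) = -42*(1/54 - 8)*(¼)² = -(-3017)/(9*16) = -42*(-431/864) = 3017/144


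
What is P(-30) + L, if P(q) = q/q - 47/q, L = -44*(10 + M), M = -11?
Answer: 1397/30 ≈ 46.567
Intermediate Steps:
L = 44 (L = -44*(10 - 11) = -44*(-1) = 44)
P(q) = 1 - 47/q
P(-30) + L = (-47 - 30)/(-30) + 44 = -1/30*(-77) + 44 = 77/30 + 44 = 1397/30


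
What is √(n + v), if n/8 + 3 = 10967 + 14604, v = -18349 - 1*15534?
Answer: √170661 ≈ 413.11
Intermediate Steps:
v = -33883 (v = -18349 - 15534 = -33883)
n = 204544 (n = -24 + 8*(10967 + 14604) = -24 + 8*25571 = -24 + 204568 = 204544)
√(n + v) = √(204544 - 33883) = √170661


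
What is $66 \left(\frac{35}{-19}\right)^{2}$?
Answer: $\frac{80850}{361} \approx 223.96$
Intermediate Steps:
$66 \left(\frac{35}{-19}\right)^{2} = 66 \left(35 \left(- \frac{1}{19}\right)\right)^{2} = 66 \left(- \frac{35}{19}\right)^{2} = 66 \cdot \frac{1225}{361} = \frac{80850}{361}$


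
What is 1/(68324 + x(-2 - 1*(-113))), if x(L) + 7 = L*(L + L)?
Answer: 1/92959 ≈ 1.0757e-5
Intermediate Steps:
x(L) = -7 + 2*L**2 (x(L) = -7 + L*(L + L) = -7 + L*(2*L) = -7 + 2*L**2)
1/(68324 + x(-2 - 1*(-113))) = 1/(68324 + (-7 + 2*(-2 - 1*(-113))**2)) = 1/(68324 + (-7 + 2*(-2 + 113)**2)) = 1/(68324 + (-7 + 2*111**2)) = 1/(68324 + (-7 + 2*12321)) = 1/(68324 + (-7 + 24642)) = 1/(68324 + 24635) = 1/92959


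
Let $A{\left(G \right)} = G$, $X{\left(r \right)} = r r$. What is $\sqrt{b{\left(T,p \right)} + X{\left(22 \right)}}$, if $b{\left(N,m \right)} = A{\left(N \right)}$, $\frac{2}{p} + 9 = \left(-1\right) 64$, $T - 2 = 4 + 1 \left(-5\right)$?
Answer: $\sqrt{485} \approx 22.023$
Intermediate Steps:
$X{\left(r \right)} = r^{2}$
$T = 1$ ($T = 2 + \left(4 + 1 \left(-5\right)\right) = 2 + \left(4 - 5\right) = 2 - 1 = 1$)
$p = - \frac{2}{73}$ ($p = \frac{2}{-9 - 64} = \frac{2}{-73} = 2 \left(- \frac{1}{73}\right) = - \frac{2}{73} \approx -0.027397$)
$b{\left(N,m \right)} = N$
$\sqrt{b{\left(T,p \right)} + X{\left(22 \right)}} = \sqrt{1 + 22^{2}} = \sqrt{1 + 484} = \sqrt{485}$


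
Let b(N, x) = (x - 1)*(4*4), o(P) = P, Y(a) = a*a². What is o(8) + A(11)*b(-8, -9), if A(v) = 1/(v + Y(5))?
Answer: 116/17 ≈ 6.8235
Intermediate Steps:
Y(a) = a³
A(v) = 1/(125 + v) (A(v) = 1/(v + 5³) = 1/(v + 125) = 1/(125 + v))
b(N, x) = -16 + 16*x (b(N, x) = (-1 + x)*16 = -16 + 16*x)
o(8) + A(11)*b(-8, -9) = 8 + (-16 + 16*(-9))/(125 + 11) = 8 + (-16 - 144)/136 = 8 + (1/136)*(-160) = 8 - 20/17 = 116/17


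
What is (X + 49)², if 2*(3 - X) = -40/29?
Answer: 2334784/841 ≈ 2776.2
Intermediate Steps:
X = 107/29 (X = 3 - (-20)/29 = 3 - ½*(-40/29) = 3 + 20/29 = 107/29 ≈ 3.6897)
(X + 49)² = (107/29 + 49)² = (1528/29)² = 2334784/841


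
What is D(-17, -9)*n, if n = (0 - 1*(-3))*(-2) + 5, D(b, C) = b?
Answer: 17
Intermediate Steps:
n = -1 (n = (0 + 3)*(-2) + 5 = 3*(-2) + 5 = -6 + 5 = -1)
D(-17, -9)*n = -17*(-1) = 17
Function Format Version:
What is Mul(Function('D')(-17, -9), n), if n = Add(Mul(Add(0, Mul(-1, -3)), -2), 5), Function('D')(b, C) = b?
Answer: 17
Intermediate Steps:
n = -1 (n = Add(Mul(Add(0, 3), -2), 5) = Add(Mul(3, -2), 5) = Add(-6, 5) = -1)
Mul(Function('D')(-17, -9), n) = Mul(-17, -1) = 17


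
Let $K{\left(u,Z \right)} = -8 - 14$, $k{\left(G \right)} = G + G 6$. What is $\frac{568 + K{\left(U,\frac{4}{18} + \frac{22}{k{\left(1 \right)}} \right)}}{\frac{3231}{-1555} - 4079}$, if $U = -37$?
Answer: $- \frac{424515}{3173038} \approx -0.13379$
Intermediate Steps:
$k{\left(G \right)} = 7 G$ ($k{\left(G \right)} = G + 6 G = 7 G$)
$K{\left(u,Z \right)} = -22$
$\frac{568 + K{\left(U,\frac{4}{18} + \frac{22}{k{\left(1 \right)}} \right)}}{\frac{3231}{-1555} - 4079} = \frac{568 - 22}{\frac{3231}{-1555} - 4079} = \frac{546}{3231 \left(- \frac{1}{1555}\right) - 4079} = \frac{546}{- \frac{3231}{1555} - 4079} = \frac{546}{- \frac{6346076}{1555}} = 546 \left(- \frac{1555}{6346076}\right) = - \frac{424515}{3173038}$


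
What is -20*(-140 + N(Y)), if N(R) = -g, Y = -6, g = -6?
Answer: 2680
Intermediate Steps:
N(R) = 6 (N(R) = -1*(-6) = 6)
-20*(-140 + N(Y)) = -20*(-140 + 6) = -20*(-134) = 2680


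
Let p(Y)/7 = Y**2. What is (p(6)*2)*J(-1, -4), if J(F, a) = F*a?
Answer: 2016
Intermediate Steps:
p(Y) = 7*Y**2
(p(6)*2)*J(-1, -4) = ((7*6**2)*2)*(-1*(-4)) = ((7*36)*2)*4 = (252*2)*4 = 504*4 = 2016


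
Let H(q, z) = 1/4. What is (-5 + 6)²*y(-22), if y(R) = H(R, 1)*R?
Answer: -11/2 ≈ -5.5000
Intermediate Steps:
H(q, z) = ¼
y(R) = R/4
(-5 + 6)²*y(-22) = (-5 + 6)²*((¼)*(-22)) = 1²*(-11/2) = 1*(-11/2) = -11/2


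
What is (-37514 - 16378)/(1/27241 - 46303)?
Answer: 244678662/210223337 ≈ 1.1639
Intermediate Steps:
(-37514 - 16378)/(1/27241 - 46303) = -53892/(1/27241 - 46303) = -53892/(-1261340022/27241) = -53892*(-27241/1261340022) = 244678662/210223337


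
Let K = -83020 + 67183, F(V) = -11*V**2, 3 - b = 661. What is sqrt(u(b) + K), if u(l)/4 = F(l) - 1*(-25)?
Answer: I*sqrt(19066153) ≈ 4366.5*I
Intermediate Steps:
b = -658 (b = 3 - 1*661 = 3 - 661 = -658)
u(l) = 100 - 44*l**2 (u(l) = 4*(-11*l**2 - 1*(-25)) = 4*(-11*l**2 + 25) = 4*(25 - 11*l**2) = 100 - 44*l**2)
K = -15837
sqrt(u(b) + K) = sqrt((100 - 44*(-658)**2) - 15837) = sqrt((100 - 44*432964) - 15837) = sqrt((100 - 19050416) - 15837) = sqrt(-19050316 - 15837) = sqrt(-19066153) = I*sqrt(19066153)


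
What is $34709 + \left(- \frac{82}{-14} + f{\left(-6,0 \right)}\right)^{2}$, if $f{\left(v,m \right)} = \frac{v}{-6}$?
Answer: $\frac{1703045}{49} \approx 34756.0$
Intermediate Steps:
$f{\left(v,m \right)} = - \frac{v}{6}$ ($f{\left(v,m \right)} = v \left(- \frac{1}{6}\right) = - \frac{v}{6}$)
$34709 + \left(- \frac{82}{-14} + f{\left(-6,0 \right)}\right)^{2} = 34709 + \left(- \frac{82}{-14} - -1\right)^{2} = 34709 + \left(\left(-82\right) \left(- \frac{1}{14}\right) + 1\right)^{2} = 34709 + \left(\frac{41}{7} + 1\right)^{2} = 34709 + \left(\frac{48}{7}\right)^{2} = 34709 + \frac{2304}{49} = \frac{1703045}{49}$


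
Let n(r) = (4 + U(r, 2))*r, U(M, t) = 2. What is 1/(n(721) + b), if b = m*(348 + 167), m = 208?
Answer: 1/111446 ≈ 8.9730e-6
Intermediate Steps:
n(r) = 6*r (n(r) = (4 + 2)*r = 6*r)
b = 107120 (b = 208*(348 + 167) = 208*515 = 107120)
1/(n(721) + b) = 1/(6*721 + 107120) = 1/(4326 + 107120) = 1/111446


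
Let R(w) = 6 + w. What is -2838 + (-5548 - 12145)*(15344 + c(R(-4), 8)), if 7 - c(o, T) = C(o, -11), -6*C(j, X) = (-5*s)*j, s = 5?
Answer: -814381918/3 ≈ -2.7146e+8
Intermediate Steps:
C(j, X) = 25*j/6 (C(j, X) = -(-5*5)*j/6 = -(-25)*j/6 = 25*j/6)
c(o, T) = 7 - 25*o/6
-2838 + (-5548 - 12145)*(15344 + c(R(-4), 8)) = -2838 + (-5548 - 12145)*(15344 + (7 - 25*(6 - 4)/6)) = -2838 - 17693*(15344 + (7 - 25/6*2)) = -2838 - 17693*(15344 + (7 - 25/3)) = -2838 - 17693*(15344 - 4/3) = -2838 - 17693*46028/3 = -2838 - 814373404/3 = -814381918/3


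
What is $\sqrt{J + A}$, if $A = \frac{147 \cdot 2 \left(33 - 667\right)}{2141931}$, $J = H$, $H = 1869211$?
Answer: $\frac{\sqrt{952854855217909655}}{713977} \approx 1367.2$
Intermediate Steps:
$J = 1869211$
$A = - \frac{62132}{713977}$ ($A = 294 \left(-634\right) \frac{1}{2141931} = \left(-186396\right) \frac{1}{2141931} = - \frac{62132}{713977} \approx -0.087022$)
$\sqrt{J + A} = \sqrt{1869211 - \frac{62132}{713977}} = \sqrt{\frac{1334573600015}{713977}} = \frac{\sqrt{952854855217909655}}{713977}$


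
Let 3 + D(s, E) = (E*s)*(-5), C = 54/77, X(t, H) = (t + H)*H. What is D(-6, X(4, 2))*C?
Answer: 2754/11 ≈ 250.36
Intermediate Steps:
X(t, H) = H*(H + t) (X(t, H) = (H + t)*H = H*(H + t))
C = 54/77 (C = 54*(1/77) = 54/77 ≈ 0.70130)
D(s, E) = -3 - 5*E*s (D(s, E) = -3 + (E*s)*(-5) = -3 - 5*E*s)
D(-6, X(4, 2))*C = (-3 - 5*2*(2 + 4)*(-6))*(54/77) = (-3 - 5*2*6*(-6))*(54/77) = (-3 - 5*12*(-6))*(54/77) = (-3 + 360)*(54/77) = 357*(54/77) = 2754/11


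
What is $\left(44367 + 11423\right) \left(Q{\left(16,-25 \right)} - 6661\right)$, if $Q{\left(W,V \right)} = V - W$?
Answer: $-373904580$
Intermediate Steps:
$\left(44367 + 11423\right) \left(Q{\left(16,-25 \right)} - 6661\right) = \left(44367 + 11423\right) \left(\left(-25 - 16\right) - 6661\right) = 55790 \left(\left(-25 - 16\right) - 6661\right) = 55790 \left(-41 - 6661\right) = 55790 \left(-6702\right) = -373904580$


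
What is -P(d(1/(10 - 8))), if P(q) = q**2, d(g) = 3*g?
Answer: -9/4 ≈ -2.2500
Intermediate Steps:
-P(d(1/(10 - 8))) = -(3/(10 - 8))**2 = -(3/2)**2 = -1*9/4 = -9/4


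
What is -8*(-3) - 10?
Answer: 14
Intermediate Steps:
-8*(-3) - 10 = 24 - 10 = 14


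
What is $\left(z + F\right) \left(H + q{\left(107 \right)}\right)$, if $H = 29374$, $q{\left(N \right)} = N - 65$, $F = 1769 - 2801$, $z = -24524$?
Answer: $-751755296$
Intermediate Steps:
$F = -1032$
$q{\left(N \right)} = -65 + N$
$\left(z + F\right) \left(H + q{\left(107 \right)}\right) = \left(-24524 - 1032\right) \left(29374 + \left(-65 + 107\right)\right) = - 25556 \left(29374 + 42\right) = \left(-25556\right) 29416 = -751755296$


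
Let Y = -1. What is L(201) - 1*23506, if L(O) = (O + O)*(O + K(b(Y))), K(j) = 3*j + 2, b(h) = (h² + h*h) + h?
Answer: 59306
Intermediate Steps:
b(h) = h + 2*h² (b(h) = (h² + h²) + h = 2*h² + h = h + 2*h²)
K(j) = 2 + 3*j
L(O) = 2*O*(5 + O) (L(O) = (O + O)*(O + (2 + 3*(-(1 + 2*(-1))))) = (2*O)*(O + (2 + 3*(-(1 - 2)))) = (2*O)*(O + (2 + 3*(-1*(-1)))) = (2*O)*(O + (2 + 3*1)) = (2*O)*(O + (2 + 3)) = (2*O)*(O + 5) = (2*O)*(5 + O) = 2*O*(5 + O))
L(201) - 1*23506 = 2*201*(5 + 201) - 1*23506 = 2*201*206 - 23506 = 82812 - 23506 = 59306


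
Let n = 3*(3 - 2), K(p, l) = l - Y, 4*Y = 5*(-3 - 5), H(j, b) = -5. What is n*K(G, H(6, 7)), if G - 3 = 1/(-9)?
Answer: 15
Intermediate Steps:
Y = -10 (Y = (5*(-3 - 5))/4 = (5*(-8))/4 = (¼)*(-40) = -10)
G = 26/9 (G = 3 + 1/(-9) = 3 - ⅑ = 26/9 ≈ 2.8889)
K(p, l) = 10 + l (K(p, l) = l - 1*(-10) = l + 10 = 10 + l)
n = 3 (n = 3*1 = 3)
n*K(G, H(6, 7)) = 3*(10 - 5) = 3*5 = 15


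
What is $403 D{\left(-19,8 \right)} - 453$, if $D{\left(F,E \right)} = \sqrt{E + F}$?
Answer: $-453 + 403 i \sqrt{11} \approx -453.0 + 1336.6 i$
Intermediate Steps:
$403 D{\left(-19,8 \right)} - 453 = 403 \sqrt{8 - 19} - 453 = 403 \sqrt{-11} - 453 = 403 i \sqrt{11} - 453 = -453 + 403 i \sqrt{11}$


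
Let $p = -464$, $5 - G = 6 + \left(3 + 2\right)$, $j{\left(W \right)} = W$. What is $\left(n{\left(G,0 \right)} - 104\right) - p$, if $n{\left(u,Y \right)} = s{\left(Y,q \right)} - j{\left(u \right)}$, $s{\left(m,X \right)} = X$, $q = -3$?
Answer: $363$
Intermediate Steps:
$G = -6$ ($G = 5 - \left(6 + \left(3 + 2\right)\right) = 5 - \left(6 + 5\right) = 5 - 11 = -6$)
$n{\left(u,Y \right)} = -3 - u$
$\left(n{\left(G,0 \right)} - 104\right) - p = \left(\left(-3 - -6\right) - 104\right) - -464 = \left(\left(-3 + 6\right) - 104\right) + 464 = \left(3 - 104\right) + 464 = -101 + 464 = 363$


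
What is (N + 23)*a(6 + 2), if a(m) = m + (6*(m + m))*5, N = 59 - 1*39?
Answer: 20984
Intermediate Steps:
N = 20 (N = 59 - 39 = 20)
a(m) = 61*m (a(m) = m + (6*(2*m))*5 = m + (12*m)*5 = m + 60*m = 61*m)
(N + 23)*a(6 + 2) = (20 + 23)*(61*(6 + 2)) = 43*(61*8) = 43*488 = 20984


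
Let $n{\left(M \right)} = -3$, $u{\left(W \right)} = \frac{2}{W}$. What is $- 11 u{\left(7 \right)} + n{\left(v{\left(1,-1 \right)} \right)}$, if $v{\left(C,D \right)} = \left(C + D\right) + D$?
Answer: $- \frac{43}{7} \approx -6.1429$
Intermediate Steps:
$v{\left(C,D \right)} = C + 2 D$
$- 11 u{\left(7 \right)} + n{\left(v{\left(1,-1 \right)} \right)} = - 11 \cdot \frac{2}{7} - 3 = - 11 \cdot 2 \cdot \frac{1}{7} - 3 = \left(-11\right) \frac{2}{7} - 3 = - \frac{22}{7} - 3 = - \frac{43}{7}$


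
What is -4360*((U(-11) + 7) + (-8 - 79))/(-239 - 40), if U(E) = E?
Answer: -396760/279 ≈ -1422.1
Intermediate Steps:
-4360*((U(-11) + 7) + (-8 - 79))/(-239 - 40) = -4360*((-11 + 7) + (-8 - 79))/(-239 - 40) = -4360*(-4 - 87)/(-279) = -(-396760)*(-1)/279 = -4360*91/279 = -396760/279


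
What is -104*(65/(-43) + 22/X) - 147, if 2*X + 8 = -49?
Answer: 221791/2451 ≈ 90.490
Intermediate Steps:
X = -57/2 (X = -4 + (½)*(-49) = -4 - 49/2 = -57/2 ≈ -28.500)
-104*(65/(-43) + 22/X) - 147 = -104*(65/(-43) + 22/(-57/2)) - 147 = -104*(65*(-1/43) + 22*(-2/57)) - 147 = -104*(-65/43 - 44/57) - 147 = -104*(-5597/2451) - 147 = 582088/2451 - 147 = 221791/2451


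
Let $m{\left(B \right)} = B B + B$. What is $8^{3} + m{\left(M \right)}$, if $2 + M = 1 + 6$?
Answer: $542$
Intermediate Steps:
$M = 5$ ($M = -2 + \left(1 + 6\right) = -2 + 7 = 5$)
$m{\left(B \right)} = B + B^{2}$ ($m{\left(B \right)} = B^{2} + B = B + B^{2}$)
$8^{3} + m{\left(M \right)} = 8^{3} + 5 \left(1 + 5\right) = 512 + 5 \cdot 6 = 512 + 30 = 542$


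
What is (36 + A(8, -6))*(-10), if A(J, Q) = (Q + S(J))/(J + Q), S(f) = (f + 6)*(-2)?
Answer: -190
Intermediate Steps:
S(f) = -12 - 2*f (S(f) = (6 + f)*(-2) = -12 - 2*f)
A(J, Q) = (-12 + Q - 2*J)/(J + Q) (A(J, Q) = (Q + (-12 - 2*J))/(J + Q) = (-12 + Q - 2*J)/(J + Q))
(36 + A(8, -6))*(-10) = (36 + (-12 - 6 - 2*8)/(8 - 6))*(-10) = (36 + (-12 - 6 - 16)/2)*(-10) = (36 + (½)*(-34))*(-10) = (36 - 17)*(-10) = 19*(-10) = -190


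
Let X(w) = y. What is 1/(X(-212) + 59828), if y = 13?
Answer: 1/59841 ≈ 1.6711e-5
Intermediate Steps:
X(w) = 13
1/(X(-212) + 59828) = 1/(13 + 59828) = 1/59841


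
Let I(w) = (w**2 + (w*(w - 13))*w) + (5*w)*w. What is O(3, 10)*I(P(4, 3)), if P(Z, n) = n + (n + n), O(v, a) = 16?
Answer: 2592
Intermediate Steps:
P(Z, n) = 3*n (P(Z, n) = n + 2*n = 3*n)
I(w) = 6*w**2 + w**2*(-13 + w) (I(w) = (w**2 + (w*(-13 + w))*w) + 5*w**2 = (w**2 + w**2*(-13 + w)) + 5*w**2 = 6*w**2 + w**2*(-13 + w))
O(3, 10)*I(P(4, 3)) = 16*((3*3)**2*(-7 + 3*3)) = 16*(9**2*(-7 + 9)) = 16*(81*2) = 16*162 = 2592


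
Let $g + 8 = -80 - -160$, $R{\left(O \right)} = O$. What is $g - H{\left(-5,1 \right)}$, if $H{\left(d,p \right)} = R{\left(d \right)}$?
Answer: $77$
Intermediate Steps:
$H{\left(d,p \right)} = d$
$g = 72$ ($g = -8 - -80 = -8 + \left(-80 + 160\right) = -8 + 80 = 72$)
$g - H{\left(-5,1 \right)} = 72 - -5 = 72 + 5 = 77$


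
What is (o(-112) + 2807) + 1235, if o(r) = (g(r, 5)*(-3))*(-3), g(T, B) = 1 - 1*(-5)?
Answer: 4096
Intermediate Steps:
g(T, B) = 6 (g(T, B) = 1 + 5 = 6)
o(r) = 54 (o(r) = (6*(-3))*(-3) = -18*(-3) = 54)
(o(-112) + 2807) + 1235 = (54 + 2807) + 1235 = 2861 + 1235 = 4096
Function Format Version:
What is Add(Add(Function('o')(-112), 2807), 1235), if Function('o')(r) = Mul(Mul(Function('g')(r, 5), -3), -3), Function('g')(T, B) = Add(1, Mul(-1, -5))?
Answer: 4096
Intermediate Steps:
Function('g')(T, B) = 6 (Function('g')(T, B) = Add(1, 5) = 6)
Function('o')(r) = 54 (Function('o')(r) = Mul(Mul(6, -3), -3) = Mul(-18, -3) = 54)
Add(Add(Function('o')(-112), 2807), 1235) = Add(Add(54, 2807), 1235) = Add(2861, 1235) = 4096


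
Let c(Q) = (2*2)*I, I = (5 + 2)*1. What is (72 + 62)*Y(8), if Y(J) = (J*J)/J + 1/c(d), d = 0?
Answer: 15075/14 ≈ 1076.8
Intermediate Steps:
I = 7 (I = 7*1 = 7)
c(Q) = 28 (c(Q) = (2*2)*7 = 4*7 = 28)
Y(J) = 1/28 + J (Y(J) = (J*J)/J + 1/28 = J²/J + 1*(1/28) = J + 1/28 = 1/28 + J)
(72 + 62)*Y(8) = (72 + 62)*(1/28 + 8) = 134*(225/28) = 15075/14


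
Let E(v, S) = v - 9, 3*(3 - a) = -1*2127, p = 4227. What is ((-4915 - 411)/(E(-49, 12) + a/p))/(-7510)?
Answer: -11256501/917924770 ≈ -0.012263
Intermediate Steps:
a = 712 (a = 3 - (-1)*2127/3 = 3 - ⅓*(-2127) = 3 + 709 = 712)
E(v, S) = -9 + v
((-4915 - 411)/(E(-49, 12) + a/p))/(-7510) = ((-4915 - 411)/((-9 - 49) + 712/4227))/(-7510) = -5326/(-58 + 712*(1/4227))*(-1/7510) = -5326/(-58 + 712/4227)*(-1/7510) = -5326/(-244454/4227)*(-1/7510) = -5326*(-4227/244454)*(-1/7510) = (11256501/122227)*(-1/7510) = -11256501/917924770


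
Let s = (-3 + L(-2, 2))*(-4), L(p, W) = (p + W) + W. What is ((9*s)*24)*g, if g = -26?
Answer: -22464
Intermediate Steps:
L(p, W) = p + 2*W (L(p, W) = (W + p) + W = p + 2*W)
s = 4 (s = (-3 + (-2 + 2*2))*(-4) = (-3 + (-2 + 4))*(-4) = (-3 + 2)*(-4) = -1*(-4) = 4)
((9*s)*24)*g = ((9*4)*24)*(-26) = (36*24)*(-26) = 864*(-26) = -22464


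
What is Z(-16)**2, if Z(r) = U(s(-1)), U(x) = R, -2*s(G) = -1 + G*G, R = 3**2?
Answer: 81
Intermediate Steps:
R = 9
s(G) = 1/2 - G**2/2 (s(G) = -(-1 + G*G)/2 = -(-1 + G**2)/2 = 1/2 - G**2/2)
U(x) = 9
Z(r) = 9
Z(-16)**2 = 9**2 = 81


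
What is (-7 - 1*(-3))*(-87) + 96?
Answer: 444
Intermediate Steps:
(-7 - 1*(-3))*(-87) + 96 = (-7 + 3)*(-87) + 96 = -4*(-87) + 96 = 348 + 96 = 444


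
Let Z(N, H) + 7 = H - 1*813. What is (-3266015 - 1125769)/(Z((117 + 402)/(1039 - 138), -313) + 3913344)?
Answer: -4391784/3912211 ≈ -1.1226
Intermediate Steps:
Z(N, H) = -820 + H (Z(N, H) = -7 + (H - 1*813) = -7 + (H - 813) = -7 + (-813 + H) = -820 + H)
(-3266015 - 1125769)/(Z((117 + 402)/(1039 - 138), -313) + 3913344) = (-3266015 - 1125769)/((-820 - 313) + 3913344) = -4391784/(-1133 + 3913344) = -4391784/3912211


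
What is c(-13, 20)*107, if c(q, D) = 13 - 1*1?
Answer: 1284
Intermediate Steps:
c(q, D) = 12 (c(q, D) = 13 - 1 = 12)
c(-13, 20)*107 = 12*107 = 1284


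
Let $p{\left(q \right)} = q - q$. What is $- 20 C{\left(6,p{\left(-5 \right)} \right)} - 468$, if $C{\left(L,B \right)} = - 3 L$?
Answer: $-108$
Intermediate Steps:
$p{\left(q \right)} = 0$
$- 20 C{\left(6,p{\left(-5 \right)} \right)} - 468 = - 20 \left(\left(-3\right) 6\right) - 468 = \left(-20\right) \left(-18\right) - 468 = 360 - 468 = -108$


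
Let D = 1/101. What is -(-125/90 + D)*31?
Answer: 77717/1818 ≈ 42.749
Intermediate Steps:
D = 1/101 ≈ 0.0099010
-(-125/90 + D)*31 = -(-125/90 + 1/101)*31 = -(-125*1/90 + 1/101)*31 = -(-25/18 + 1/101)*31 = -(-2507)*31/1818 = -1*(-77717/1818) = 77717/1818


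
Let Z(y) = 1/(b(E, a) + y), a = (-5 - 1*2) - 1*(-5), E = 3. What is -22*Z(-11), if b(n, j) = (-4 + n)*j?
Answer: 22/9 ≈ 2.4444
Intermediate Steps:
a = -2 (a = (-5 - 2) + 5 = -7 + 5 = -2)
b(n, j) = j*(-4 + n)
Z(y) = 1/(2 + y) (Z(y) = 1/(-2*(-4 + 3) + y) = 1/(-2*(-1) + y) = 1/(2 + y))
-22*Z(-11) = -22/(2 - 11) = -22/(-9) = -22*(-⅑) = 22/9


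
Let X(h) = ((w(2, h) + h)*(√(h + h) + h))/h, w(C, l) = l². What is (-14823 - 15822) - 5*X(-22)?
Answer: -32955 + 210*I*√11 ≈ -32955.0 + 696.49*I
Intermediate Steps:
X(h) = (h + h²)*(h + √2*√h)/h (X(h) = ((h² + h)*(√(h + h) + h))/h = ((h + h²)*(√(2*h) + h))/h = ((h + h²)*(√2*√h + h))/h = ((h + h²)*(h + √2*√h))/h = (h + h²)*(h + √2*√h)/h)
(-14823 - 15822) - 5*X(-22) = (-14823 - 15822) - 5*(-22 + (-22)² + √2*√(-22) + √2*(-22)^(3/2)) = -30645 - 5*(-22 + 484 + √2*(I*√22) + √2*(-22*I*√22)) = -30645 - 5*(-22 + 484 + 2*I*√11 - 44*I*√11) = -30645 - 5*(462 - 42*I*√11) = -30645 + (-2310 + 210*I*√11) = -32955 + 210*I*√11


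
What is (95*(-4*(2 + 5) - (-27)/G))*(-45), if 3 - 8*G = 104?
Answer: 13013100/101 ≈ 1.2884e+5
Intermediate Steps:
G = -101/8 (G = 3/8 - 1/8*104 = 3/8 - 13 = -101/8 ≈ -12.625)
(95*(-4*(2 + 5) - (-27)/G))*(-45) = (95*(-4*(2 + 5) - (-27)/(-101/8)))*(-45) = (95*(-4*7 - (-27)*(-8)/101))*(-45) = (95*(-28 - 1*216/101))*(-45) = (95*(-28 - 216/101))*(-45) = (95*(-3044/101))*(-45) = -289180/101*(-45) = 13013100/101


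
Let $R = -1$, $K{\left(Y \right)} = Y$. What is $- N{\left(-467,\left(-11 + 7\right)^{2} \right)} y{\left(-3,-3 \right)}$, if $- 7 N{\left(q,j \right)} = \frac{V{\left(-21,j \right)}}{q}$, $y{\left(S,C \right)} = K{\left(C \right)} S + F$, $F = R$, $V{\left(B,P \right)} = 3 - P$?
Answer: $\frac{104}{3269} \approx 0.031814$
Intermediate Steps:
$F = -1$
$y{\left(S,C \right)} = -1 + C S$ ($y{\left(S,C \right)} = C S - 1 = -1 + C S$)
$N{\left(q,j \right)} = - \frac{3 - j}{7 q}$ ($N{\left(q,j \right)} = - \frac{\left(3 - j\right) \frac{1}{q}}{7} = - \frac{\frac{1}{q} \left(3 - j\right)}{7} = - \frac{3 - j}{7 q}$)
$- N{\left(-467,\left(-11 + 7\right)^{2} \right)} y{\left(-3,-3 \right)} = - \frac{-3 + \left(-11 + 7\right)^{2}}{7 \left(-467\right)} \left(-1 - -9\right) = - \frac{1}{7} \left(- \frac{1}{467}\right) \left(-3 + \left(-4\right)^{2}\right) \left(-1 + 9\right) = - \frac{1}{7} \left(- \frac{1}{467}\right) \left(-3 + 16\right) 8 = - \frac{1}{7} \left(- \frac{1}{467}\right) 13 \cdot 8 = - \frac{\left(-13\right) 8}{3269} = \left(-1\right) \left(- \frac{104}{3269}\right) = \frac{104}{3269}$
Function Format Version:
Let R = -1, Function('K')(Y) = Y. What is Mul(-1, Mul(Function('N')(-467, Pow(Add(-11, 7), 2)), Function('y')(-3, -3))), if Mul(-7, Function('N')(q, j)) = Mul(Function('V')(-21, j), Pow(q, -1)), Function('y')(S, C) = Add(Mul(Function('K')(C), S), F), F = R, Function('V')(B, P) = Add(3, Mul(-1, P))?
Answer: Rational(104, 3269) ≈ 0.031814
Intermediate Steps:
F = -1
Function('y')(S, C) = Add(-1, Mul(C, S)) (Function('y')(S, C) = Add(Mul(C, S), -1) = Add(-1, Mul(C, S)))
Function('N')(q, j) = Mul(Rational(-1, 7), Pow(q, -1), Add(3, Mul(-1, j))) (Function('N')(q, j) = Mul(Rational(-1, 7), Mul(Add(3, Mul(-1, j)), Pow(q, -1))) = Mul(Rational(-1, 7), Mul(Pow(q, -1), Add(3, Mul(-1, j)))) = Mul(Rational(-1, 7), Pow(q, -1), Add(3, Mul(-1, j))))
Mul(-1, Mul(Function('N')(-467, Pow(Add(-11, 7), 2)), Function('y')(-3, -3))) = Mul(-1, Mul(Mul(Rational(1, 7), Pow(-467, -1), Add(-3, Pow(Add(-11, 7), 2))), Add(-1, Mul(-3, -3)))) = Mul(-1, Mul(Mul(Rational(1, 7), Rational(-1, 467), Add(-3, Pow(-4, 2))), Add(-1, 9))) = Mul(-1, Mul(Mul(Rational(1, 7), Rational(-1, 467), Add(-3, 16)), 8)) = Mul(-1, Mul(Mul(Rational(1, 7), Rational(-1, 467), 13), 8)) = Mul(-1, Mul(Rational(-13, 3269), 8)) = Mul(-1, Rational(-104, 3269)) = Rational(104, 3269)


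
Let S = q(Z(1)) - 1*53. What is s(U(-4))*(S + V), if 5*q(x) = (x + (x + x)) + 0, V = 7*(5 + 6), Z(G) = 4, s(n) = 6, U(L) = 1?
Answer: 792/5 ≈ 158.40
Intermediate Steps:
V = 77 (V = 7*11 = 77)
q(x) = 3*x/5 (q(x) = ((x + (x + x)) + 0)/5 = ((x + 2*x) + 0)/5 = (3*x + 0)/5 = (3*x)/5 = 3*x/5)
S = -253/5 (S = (⅗)*4 - 1*53 = 12/5 - 53 = -253/5 ≈ -50.600)
s(U(-4))*(S + V) = 6*(-253/5 + 77) = 6*(132/5) = 792/5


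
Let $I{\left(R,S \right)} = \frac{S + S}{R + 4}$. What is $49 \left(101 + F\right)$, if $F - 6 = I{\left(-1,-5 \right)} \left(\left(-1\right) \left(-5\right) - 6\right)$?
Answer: $\frac{16219}{3} \approx 5406.3$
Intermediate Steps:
$I{\left(R,S \right)} = \frac{2 S}{4 + R}$
$F = \frac{28}{3}$ ($F = 6 + 2 \left(-5\right) \frac{1}{4 - 1} \left(\left(-1\right) \left(-5\right) - 6\right) = 6 + 2 \left(-5\right) \frac{1}{3} \left(5 - 6\right) = 6 + 2 \left(-5\right) \frac{1}{3} \left(-1\right) = 6 - - \frac{10}{3} = 6 + \frac{10}{3} = \frac{28}{3} \approx 9.3333$)
$49 \left(101 + F\right) = 49 \left(101 + \frac{28}{3}\right) = 49 \cdot \frac{331}{3} = \frac{16219}{3}$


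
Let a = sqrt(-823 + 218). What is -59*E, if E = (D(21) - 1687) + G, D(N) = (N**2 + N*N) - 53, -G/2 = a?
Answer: 50622 + 1298*I*sqrt(5) ≈ 50622.0 + 2902.4*I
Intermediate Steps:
a = 11*I*sqrt(5) (a = sqrt(-605) = 11*I*sqrt(5) ≈ 24.597*I)
G = -22*I*sqrt(5) ≈ -49.193*I
D(N) = -53 + 2*N**2 (D(N) = (N**2 + N**2) - 53 = 2*N**2 - 53 = -53 + 2*N**2)
E = -858 - 22*I*sqrt(5) (E = ((-53 + 2*21**2) - 1687) - 22*I*sqrt(5) = ((-53 + 2*441) - 1687) - 22*I*sqrt(5) = ((-53 + 882) - 1687) - 22*I*sqrt(5) = (829 - 1687) - 22*I*sqrt(5) = -858 - 22*I*sqrt(5) ≈ -858.0 - 49.193*I)
-59*E = -59*(-858 - 22*I*sqrt(5)) = 50622 + 1298*I*sqrt(5)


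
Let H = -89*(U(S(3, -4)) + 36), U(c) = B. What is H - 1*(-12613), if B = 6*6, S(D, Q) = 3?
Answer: 6205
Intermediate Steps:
B = 36
U(c) = 36
H = -6408 (H = -89*(36 + 36) = -89*72 = -6408)
H - 1*(-12613) = -6408 - 1*(-12613) = -6408 + 12613 = 6205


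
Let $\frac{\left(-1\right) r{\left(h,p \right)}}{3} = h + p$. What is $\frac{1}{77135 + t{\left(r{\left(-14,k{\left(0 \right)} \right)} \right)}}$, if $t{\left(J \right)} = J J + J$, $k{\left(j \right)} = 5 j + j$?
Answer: $\frac{1}{78941} \approx 1.2668 \cdot 10^{-5}$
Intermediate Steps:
$k{\left(j \right)} = 6 j$
$r{\left(h,p \right)} = - 3 h - 3 p$ ($r{\left(h,p \right)} = - 3 \left(h + p\right) = - 3 h - 3 p$)
$t{\left(J \right)} = J + J^{2}$ ($t{\left(J \right)} = J^{2} + J = J + J^{2}$)
$\frac{1}{77135 + t{\left(r{\left(-14,k{\left(0 \right)} \right)} \right)}} = \frac{1}{77135 + \left(\left(-3\right) \left(-14\right) - 3 \cdot 6 \cdot 0\right) \left(1 - \left(-42 + 3 \cdot 6 \cdot 0\right)\right)} = \frac{1}{77135 + \left(42 - 0\right) \left(1 + \left(42 - 0\right)\right)} = \frac{1}{77135 + \left(42 + 0\right) \left(1 + \left(42 + 0\right)\right)} = \frac{1}{77135 + 42 \left(1 + 42\right)} = \frac{1}{77135 + 42 \cdot 43} = \frac{1}{77135 + 1806} = \frac{1}{78941}$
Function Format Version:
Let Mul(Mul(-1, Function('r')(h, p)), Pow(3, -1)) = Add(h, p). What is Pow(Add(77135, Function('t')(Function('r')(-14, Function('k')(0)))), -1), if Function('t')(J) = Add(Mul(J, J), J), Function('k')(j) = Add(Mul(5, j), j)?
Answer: Rational(1, 78941) ≈ 1.2668e-5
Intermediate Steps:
Function('k')(j) = Mul(6, j)
Function('r')(h, p) = Add(Mul(-3, h), Mul(-3, p)) (Function('r')(h, p) = Mul(-3, Add(h, p)) = Add(Mul(-3, h), Mul(-3, p)))
Function('t')(J) = Add(J, Pow(J, 2)) (Function('t')(J) = Add(Pow(J, 2), J) = Add(J, Pow(J, 2)))
Pow(Add(77135, Function('t')(Function('r')(-14, Function('k')(0)))), -1) = Pow(Add(77135, Mul(Add(Mul(-3, -14), Mul(-3, Mul(6, 0))), Add(1, Add(Mul(-3, -14), Mul(-3, Mul(6, 0)))))), -1) = Pow(Add(77135, Mul(Add(42, Mul(-3, 0)), Add(1, Add(42, Mul(-3, 0))))), -1) = Pow(Add(77135, Mul(Add(42, 0), Add(1, Add(42, 0)))), -1) = Pow(Add(77135, Mul(42, Add(1, 42))), -1) = Pow(Add(77135, Mul(42, 43)), -1) = Pow(Add(77135, 1806), -1) = Pow(78941, -1) = Rational(1, 78941)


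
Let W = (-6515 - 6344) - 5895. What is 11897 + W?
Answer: -6857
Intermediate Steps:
W = -18754 (W = -12859 - 5895 = -18754)
11897 + W = 11897 - 18754 = -6857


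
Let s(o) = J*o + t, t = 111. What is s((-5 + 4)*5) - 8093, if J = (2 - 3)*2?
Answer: -7972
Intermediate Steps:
J = -2 (J = -1*2 = -2)
s(o) = 111 - 2*o (s(o) = -2*o + 111 = 111 - 2*o)
s((-5 + 4)*5) - 8093 = (111 - 2*(-5 + 4)*5) - 8093 = (111 - (-2)*5) - 8093 = (111 - 2*(-5)) - 8093 = (111 + 10) - 8093 = 121 - 8093 = -7972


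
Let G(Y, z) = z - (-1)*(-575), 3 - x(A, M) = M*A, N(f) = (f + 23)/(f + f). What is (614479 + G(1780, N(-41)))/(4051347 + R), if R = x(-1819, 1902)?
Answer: 25170073/307954608 ≈ 0.081733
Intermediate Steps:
N(f) = (23 + f)/(2*f) (N(f) = (23 + f)/((2*f)) = (23 + f)*(1/(2*f)) = (23 + f)/(2*f))
x(A, M) = 3 - A*M (x(A, M) = 3 - M*A = 3 - A*M)
R = 3459741 (R = 3 - 1*(-1819)*1902 = 3 + 3459738 = 3459741)
G(Y, z) = -575 + z (G(Y, z) = z - 1*575 = z - 575 = -575 + z)
(614479 + G(1780, N(-41)))/(4051347 + R) = (614479 + (-575 + (½)*(23 - 41)/(-41)))/(4051347 + 3459741) = (614479 + (-575 + (½)*(-1/41)*(-18)))/7511088 = (614479 + (-575 + 9/41))*(1/7511088) = (614479 - 23566/41)*(1/7511088) = (25170073/41)*(1/7511088) = 25170073/307954608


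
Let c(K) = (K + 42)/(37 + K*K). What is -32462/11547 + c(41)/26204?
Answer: -1461388679663/519828296184 ≈ -2.8113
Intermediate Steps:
c(K) = (42 + K)/(37 + K²)
-32462/11547 + c(41)/26204 = -32462/11547 + ((42 + 41)/(37 + 41²))/26204 = -32462*1/11547 + (83/(37 + 1681))*(1/26204) = -32462/11547 + (83/1718)*(1/26204) = -32462/11547 + 83/45018472 = -1461388679663/519828296184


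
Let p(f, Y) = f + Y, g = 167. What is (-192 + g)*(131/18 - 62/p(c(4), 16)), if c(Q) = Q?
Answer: -940/9 ≈ -104.44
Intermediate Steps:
p(f, Y) = Y + f
(-192 + g)*(131/18 - 62/p(c(4), 16)) = (-192 + 167)*(131/18 - 62/(16 + 4)) = -25*(131*(1/18) - 62/20) = -25*(131/18 - 62*1/20) = -25*(131/18 - 31/10) = -25*188/45 = -940/9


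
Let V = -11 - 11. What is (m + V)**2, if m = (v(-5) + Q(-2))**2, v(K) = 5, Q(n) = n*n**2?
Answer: 169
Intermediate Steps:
V = -22
Q(n) = n**3
m = 9 (m = (5 + (-2)**3)**2 = (5 - 8)**2 = (-3)**2 = 9)
(m + V)**2 = (9 - 22)**2 = (-13)**2 = 169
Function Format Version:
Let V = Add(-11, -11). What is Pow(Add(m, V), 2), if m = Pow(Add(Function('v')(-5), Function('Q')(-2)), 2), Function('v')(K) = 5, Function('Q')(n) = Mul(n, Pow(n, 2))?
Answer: 169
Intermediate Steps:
V = -22
Function('Q')(n) = Pow(n, 3)
m = 9 (m = Pow(Add(5, Pow(-2, 3)), 2) = Pow(Add(5, -8), 2) = Pow(-3, 2) = 9)
Pow(Add(m, V), 2) = Pow(Add(9, -22), 2) = Pow(-13, 2) = 169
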